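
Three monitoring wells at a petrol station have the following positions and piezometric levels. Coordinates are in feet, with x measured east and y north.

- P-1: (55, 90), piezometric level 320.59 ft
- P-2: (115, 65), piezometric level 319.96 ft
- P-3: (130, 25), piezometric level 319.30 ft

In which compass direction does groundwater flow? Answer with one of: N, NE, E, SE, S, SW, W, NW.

With h = a·x + b·y + c and P-1 as origin, the differences give:
  60·a + (-25)·b = -0.63
  75·a + (-65)·b = -1.29
Eliminate b (×(-65) and ×(-25), subtract): -2025·a = 8.700 → a = ∂h/∂x = -0.004296
Back-substitute: b = ∂h/∂y = +0.01489.
Flow = −∇h = (+0.004296 east, -0.01489 north), which points south.

S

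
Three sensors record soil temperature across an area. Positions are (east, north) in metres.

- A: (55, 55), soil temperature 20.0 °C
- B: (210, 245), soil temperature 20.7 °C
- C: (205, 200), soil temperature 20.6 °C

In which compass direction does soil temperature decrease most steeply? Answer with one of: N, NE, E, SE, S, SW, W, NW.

SW

Taking A as reference: B−A = (155, 190, +0.7); C−A = (150, 145, +0.6).
Solve a·Δx + b·Δy = ΔT: det = 155·145 − 150·190 = -6025.
∂T/∂x = [(+0.7)·145 − (+0.6)·190] / -6025 = +0.002075
∂T/∂y = [155·(+0.6) − 150·(+0.7)] / -6025 = +0.001992
Steepest decrease is along −∇f = (-0.002075 E, -0.001992 N) → southwest.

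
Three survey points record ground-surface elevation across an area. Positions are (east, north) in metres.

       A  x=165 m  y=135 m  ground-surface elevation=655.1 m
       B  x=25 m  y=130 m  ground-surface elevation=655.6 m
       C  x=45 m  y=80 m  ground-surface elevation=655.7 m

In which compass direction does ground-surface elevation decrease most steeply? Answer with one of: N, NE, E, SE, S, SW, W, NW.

Taking A as reference: B−A = (-140, -5, +0.5); C−A = (-120, -55, +0.6).
Solve a·Δx + b·Δy = Δz: det = (-140)·(-55) − (-120)·(-5) = 7100.
∂z/∂x = [(+0.5)·(-55) − (+0.6)·(-5)] / 7100 = -0.003451
∂z/∂y = [(-140)·(+0.6) − (-120)·(+0.5)] / 7100 = -0.003380
Steepest decrease is along −∇f = (+0.003451 E, +0.003380 N) → northeast.

NE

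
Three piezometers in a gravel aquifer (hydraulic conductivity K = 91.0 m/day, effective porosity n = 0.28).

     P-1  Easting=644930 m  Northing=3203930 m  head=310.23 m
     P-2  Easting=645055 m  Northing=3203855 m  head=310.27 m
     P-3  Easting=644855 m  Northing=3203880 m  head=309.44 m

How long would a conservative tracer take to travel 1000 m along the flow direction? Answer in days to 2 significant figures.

With h = a·x + b·y + c and P-1 as origin, the differences give:
  125·a + (-75)·b = +0.04
  (-75)·a + (-50)·b = -0.79
Eliminate b (×(-50) and ×(-75), subtract): -11875·a = -61.250 → a = ∂h/∂x = +0.005158
Back-substitute: b = ∂h/∂y = +0.008063.
|∇h| = √(0.005158² + 0.008063²) = 0.009572
Seepage velocity v = K·i/n = 91.0 × 0.009572 / 0.28 = 3.111 m/day.
t = 1000 / 3.111 = 321.4 days.

320 days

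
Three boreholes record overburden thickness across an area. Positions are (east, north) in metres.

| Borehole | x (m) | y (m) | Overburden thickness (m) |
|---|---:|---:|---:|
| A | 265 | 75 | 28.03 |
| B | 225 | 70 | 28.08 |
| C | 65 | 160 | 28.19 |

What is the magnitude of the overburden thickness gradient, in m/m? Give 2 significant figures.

Taking A as reference: B−A = (-40, -5, +0.05); C−A = (-200, 85, +0.16).
Determinant of the coordinate differences = (-40)·85 − (-200)·(-5) = -4400.
∂d/∂x = [(+0.05)·85 − (+0.16)·(-5)] / -4400 = -0.001148
∂d/∂y = [(-40)·(+0.16) − (-200)·(+0.05)] / -4400 = -0.0008182
|∇f| = √(-0.001148² + -0.0008182²) = 0.00141 m/m

0.0014 m/m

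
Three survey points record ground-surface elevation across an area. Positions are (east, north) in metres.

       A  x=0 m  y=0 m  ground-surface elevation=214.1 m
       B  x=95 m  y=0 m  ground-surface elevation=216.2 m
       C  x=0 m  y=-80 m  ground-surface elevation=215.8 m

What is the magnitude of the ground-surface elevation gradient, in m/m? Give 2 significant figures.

∂z/∂x = (216.2 − 214.1) / (95 − 0) = +0.02211
∂z/∂y = (215.8 − 214.1) / (-80 − 0) = -0.02125
|∇f| = √(0.02211² + -0.02125²) = 0.03067 m/m

0.031 m/m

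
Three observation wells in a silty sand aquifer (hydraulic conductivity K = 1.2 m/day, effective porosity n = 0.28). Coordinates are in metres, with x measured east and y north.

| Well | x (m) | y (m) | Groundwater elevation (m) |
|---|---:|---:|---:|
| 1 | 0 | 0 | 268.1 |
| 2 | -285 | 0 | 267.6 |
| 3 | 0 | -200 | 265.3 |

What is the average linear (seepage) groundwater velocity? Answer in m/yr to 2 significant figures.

∂h/∂x = (267.6 − 268.1) / (-285 − 0) = +0.001754
∂h/∂y = (265.3 − 268.1) / (-200 − 0) = +0.01400
|∇h| = √(0.001754² + 0.01400²) = 0.01411
Seepage velocity v = K·i/n = 1.2 × 0.01411 / 0.28 = 0.06047 m/day = 22.09 m/yr.

22 m/yr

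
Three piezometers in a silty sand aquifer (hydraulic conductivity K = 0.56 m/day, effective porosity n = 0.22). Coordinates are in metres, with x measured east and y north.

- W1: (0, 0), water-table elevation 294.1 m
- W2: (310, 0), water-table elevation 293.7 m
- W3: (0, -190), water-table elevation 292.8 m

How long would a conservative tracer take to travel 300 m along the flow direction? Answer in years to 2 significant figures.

∂h/∂x = (293.7 − 294.1) / (310 − 0) = -0.001290
∂h/∂y = (292.8 − 294.1) / (-190 − 0) = +0.006842
|∇h| = √(-0.001290² + 0.006842²) = 0.006963
Seepage velocity v = K·i/n = 0.56 × 0.006963 / 0.22 = 0.01772 m/day.
t = 300 / 0.01772 = 1.693e+04 days = 46.4 years.

46 years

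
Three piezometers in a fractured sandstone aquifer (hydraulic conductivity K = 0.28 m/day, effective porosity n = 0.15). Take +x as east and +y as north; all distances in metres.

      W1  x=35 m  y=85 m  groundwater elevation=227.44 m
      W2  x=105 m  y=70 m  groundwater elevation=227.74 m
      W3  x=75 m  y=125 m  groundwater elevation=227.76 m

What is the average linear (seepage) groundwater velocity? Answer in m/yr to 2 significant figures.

4.0 m/yr

Three-point gradient (reference W1): Δ to W2 = (70, -15, +0.30), Δ to W3 = (40, 40, +0.32).
∂h/∂x = +0.004941, ∂h/∂y = +0.003059 (det = 3400).
|∇h| = √(0.004941² + 0.003059²) = 0.005811
Seepage velocity v = K·i/n = 0.28 × 0.005811 / 0.15 = 0.01085 m/day = 3.963 m/yr.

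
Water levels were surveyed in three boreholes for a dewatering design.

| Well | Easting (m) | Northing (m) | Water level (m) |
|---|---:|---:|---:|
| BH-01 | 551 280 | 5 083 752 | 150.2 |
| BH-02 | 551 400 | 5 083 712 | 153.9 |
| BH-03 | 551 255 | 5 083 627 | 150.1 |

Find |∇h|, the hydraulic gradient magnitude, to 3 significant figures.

Taking BH-01 as reference: BH-02−BH-01 = (120, -40, +3.7); BH-03−BH-01 = (-25, -125, -0.1).
Determinant of the coordinate differences = 120·(-125) − (-25)·(-40) = -16000.
∂h/∂x = [(+3.7)·(-125) − (-0.1)·(-40)] / -16000 = +0.02916
∂h/∂y = [120·(-0.1) − (-25)·(+3.7)] / -16000 = -0.005031
|∇h| = √(0.02916² + -0.005031²) = 0.02959

0.0296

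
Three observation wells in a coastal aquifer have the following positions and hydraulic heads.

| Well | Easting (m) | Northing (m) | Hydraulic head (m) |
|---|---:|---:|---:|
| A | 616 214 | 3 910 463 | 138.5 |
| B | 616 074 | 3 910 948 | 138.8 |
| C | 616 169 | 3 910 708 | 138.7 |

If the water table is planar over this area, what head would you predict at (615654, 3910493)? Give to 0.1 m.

137.5 m

With h = a·x + b·y + c and A as origin, the differences give:
  (-140)·a + 485·b = +0.3
  (-45)·a + 245·b = +0.2
Eliminate b (×245 and ×485, subtract): -12475·a = -23.50 → a = ∂h/∂x = +0.001884
Back-substitute: b = ∂h/∂y = +0.001162.
h(615654, 3910493) = 138.5 + (+0.001884)·(-560) + (+0.001162)·(30) = 138.5 -1.055 +0.035 = 137.480 m.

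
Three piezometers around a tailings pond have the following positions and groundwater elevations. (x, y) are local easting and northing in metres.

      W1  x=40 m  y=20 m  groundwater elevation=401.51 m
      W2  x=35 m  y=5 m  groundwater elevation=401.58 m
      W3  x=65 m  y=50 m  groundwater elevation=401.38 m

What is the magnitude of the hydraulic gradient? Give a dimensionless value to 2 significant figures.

0.0049

Differences from W1: to W2 (Δx, Δy, Δh) = (-5, -15, +0.07); to W3 = (25, 30, -0.13).
Solve a·Δx + b·Δy = Δh: det = (-5)·30 − 25·(-15) = 225.
∂h/∂x = [(+0.07)·30 − (-0.13)·(-15)] / 225 = +0.0006667
∂h/∂y = [(-5)·(-0.13) − 25·(+0.07)] / 225 = -0.004889
|∇h| = √(0.0006667² + -0.004889²) = 0.004934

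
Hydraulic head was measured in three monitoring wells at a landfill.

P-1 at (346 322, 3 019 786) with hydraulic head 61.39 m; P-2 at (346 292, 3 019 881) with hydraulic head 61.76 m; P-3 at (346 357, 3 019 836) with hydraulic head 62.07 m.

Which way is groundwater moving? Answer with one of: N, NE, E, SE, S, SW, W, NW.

Differences from P-1: to P-2 (Δx, Δy, Δh) = (-30, 95, +0.37); to P-3 = (35, 50, +0.68).
Solve a·Δx + b·Δy = Δh: det = (-30)·50 − 35·95 = -4825.
∂h/∂x = [(+0.37)·50 − (+0.68)·95] / -4825 = +0.009554
∂h/∂y = [(-30)·(+0.68) − 35·(+0.37)] / -4825 = +0.006912
Flow = −∇h = (-0.009554 east, -0.006912 north), which points southwest.

SW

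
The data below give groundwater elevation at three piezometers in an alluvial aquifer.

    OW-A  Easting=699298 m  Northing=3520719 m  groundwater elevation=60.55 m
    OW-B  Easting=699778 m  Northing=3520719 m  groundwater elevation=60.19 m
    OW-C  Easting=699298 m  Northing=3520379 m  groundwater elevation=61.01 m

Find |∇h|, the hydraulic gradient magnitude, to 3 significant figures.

∂h/∂x = (60.19 − 60.55) / (699778 − 699298) = -0.0007500
∂h/∂y = (61.01 − 60.55) / (3520379 − 3520719) = -0.001353
|∇h| = √(-0.0007500² + -0.001353²) = 0.001547

0.00155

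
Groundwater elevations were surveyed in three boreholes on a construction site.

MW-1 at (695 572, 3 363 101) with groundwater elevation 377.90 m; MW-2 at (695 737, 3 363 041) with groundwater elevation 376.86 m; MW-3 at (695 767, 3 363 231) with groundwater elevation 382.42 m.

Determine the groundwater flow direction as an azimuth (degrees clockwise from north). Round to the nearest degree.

188°

Differences from MW-1: to MW-2 (Δx, Δy, Δh) = (165, -60, -1.04); to MW-3 = (195, 130, +4.52).
Solve a·Δx + b·Δy = Δh: det = 165·130 − 195·(-60) = 33150.
∂h/∂x = [(-1.04)·130 − (+4.52)·(-60)] / 33150 = +0.004103
∂h/∂y = [165·(+4.52) − 195·(-1.04)] / 33150 = +0.02862
Flow direction (−∇h) has components (-0.004103 E, -0.02862 N).
Azimuth = atan2(E, N) = atan2(-0.004103, -0.02862) = 188.2° ≈ 188°.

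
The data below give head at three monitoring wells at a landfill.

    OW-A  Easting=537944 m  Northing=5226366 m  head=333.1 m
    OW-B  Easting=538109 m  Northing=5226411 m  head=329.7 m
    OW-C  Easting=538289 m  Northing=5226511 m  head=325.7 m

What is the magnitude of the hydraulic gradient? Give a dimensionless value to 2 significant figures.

0.020

Three-point gradient (reference OW-A): Δ to OW-B = (165, 45, -3.4), Δ to OW-C = (345, 145, -7.4).
∂h/∂x = -0.01905, ∂h/∂y = -0.005714 (det = 8400).
|∇h| = √(-0.01905² + -0.005714²) = 0.01989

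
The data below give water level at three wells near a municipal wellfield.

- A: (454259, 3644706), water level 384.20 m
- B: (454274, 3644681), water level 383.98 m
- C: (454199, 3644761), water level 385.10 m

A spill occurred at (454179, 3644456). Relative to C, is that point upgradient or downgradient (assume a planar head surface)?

upgradient

With h = a·x + b·y + c and A as origin, the differences give:
  15·a + (-25)·b = -0.22
  (-60)·a + 55·b = +0.90
Eliminate b (×55 and ×(-25), subtract): -675·a = 10.400 → a = ∂h/∂x = -0.01541
Back-substitute: b = ∂h/∂y = -0.0004444.
Head at (454179, 3644456) = 384.20 + (-0.01541)·(-80) + (-0.0004444)·(-250) = 385.54 m.
That is higher than the 385.10 m at C, so the point is upgradient.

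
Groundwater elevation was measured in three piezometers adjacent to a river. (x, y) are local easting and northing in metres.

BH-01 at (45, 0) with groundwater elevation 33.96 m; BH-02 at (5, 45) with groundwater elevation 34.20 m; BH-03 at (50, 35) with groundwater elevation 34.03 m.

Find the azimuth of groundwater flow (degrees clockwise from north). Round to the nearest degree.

Taking BH-01 as reference: BH-02−BH-01 = (-40, 45, +0.24); BH-03−BH-01 = (5, 35, +0.07).
Determinant of the coordinate differences = (-40)·35 − 5·45 = -1625.
∂h/∂x = [(+0.24)·35 − (+0.07)·45] / -1625 = -0.003231
∂h/∂y = [(-40)·(+0.07) − 5·(+0.24)] / -1625 = +0.002462
Flow direction (−∇h) has components (+0.003231 E, -0.002462 N).
Azimuth = atan2(E, N) = atan2(+0.003231, -0.002462) = 127.3° ≈ 127°.

127°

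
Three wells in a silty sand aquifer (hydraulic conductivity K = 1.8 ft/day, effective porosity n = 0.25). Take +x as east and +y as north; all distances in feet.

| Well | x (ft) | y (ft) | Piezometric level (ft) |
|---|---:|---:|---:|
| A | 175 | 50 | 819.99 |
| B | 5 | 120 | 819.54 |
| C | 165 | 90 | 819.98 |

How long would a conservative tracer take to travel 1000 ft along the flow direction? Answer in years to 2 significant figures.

Differences from A: to B (Δx, Δy, Δh) = (-170, 70, -0.45); to C = (-10, 40, -0.01).
Determinant of the coordinate differences = (-170)·40 − (-10)·70 = -6100.
∂h/∂x = [(-0.45)·40 − (-0.01)·70] / -6100 = +0.002836
∂h/∂y = [(-170)·(-0.01) − (-10)·(-0.45)] / -6100 = +0.0004590
|∇h| = √(0.002836² + 0.0004590²) = 0.002873
Seepage velocity v = K·i/n = 1.8 × 0.002873 / 0.25 = 0.02069 ft/day.
t = 1000 / 0.02069 = 4.833e+04 days = 132 years.

130 years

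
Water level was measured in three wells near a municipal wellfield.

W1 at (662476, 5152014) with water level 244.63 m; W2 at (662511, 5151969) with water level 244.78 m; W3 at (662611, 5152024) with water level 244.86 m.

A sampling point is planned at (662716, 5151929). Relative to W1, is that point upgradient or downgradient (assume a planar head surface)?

Three-point gradient (reference W1): Δ to W2 = (35, -45, +0.15), Δ to W3 = (135, 10, +0.23).
∂h/∂x = +0.001844, ∂h/∂y = -0.001899 (det = 6425).
Head at (662716, 5151929) = 244.63 + (+0.001844)·(240) + (-0.001899)·(-85) = 245.23 m.
That is higher than the 244.63 m at W1, so the point is upgradient.

upgradient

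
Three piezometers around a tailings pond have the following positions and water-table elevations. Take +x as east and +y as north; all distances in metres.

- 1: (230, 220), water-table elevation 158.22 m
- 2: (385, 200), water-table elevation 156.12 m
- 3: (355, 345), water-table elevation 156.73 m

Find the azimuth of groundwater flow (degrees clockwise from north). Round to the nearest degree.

With h = a·x + b·y + c and 1 as origin, the differences give:
  155·a + (-20)·b = -2.10
  125·a + 125·b = -1.49
Eliminate b (×125 and ×(-20), subtract): 21875·a = -292.300 → a = ∂h/∂x = -0.01336
Back-substitute: b = ∂h/∂y = +0.001442.
Flow direction (−∇h) has components (+0.01336 E, -0.001442 N).
Azimuth = atan2(E, N) = atan2(+0.01336, -0.001442) = 96.2° ≈ 096°.

096°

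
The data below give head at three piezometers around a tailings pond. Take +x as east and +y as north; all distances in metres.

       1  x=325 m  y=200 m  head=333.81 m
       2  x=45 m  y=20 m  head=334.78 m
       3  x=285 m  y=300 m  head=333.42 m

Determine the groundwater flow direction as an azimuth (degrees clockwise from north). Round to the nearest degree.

Differences from 1: to 2 (Δx, Δy, Δh) = (-280, -180, +0.97); to 3 = (-40, 100, -0.39).
Solve a·Δx + b·Δy = Δh: det = (-280)·100 − (-40)·(-180) = -35200.
∂h/∂x = [(+0.97)·100 − (-0.39)·(-180)] / -35200 = -0.0007614
∂h/∂y = [(-280)·(-0.39) − (-40)·(+0.97)] / -35200 = -0.004205
Flow direction (−∇h) has components (+0.0007614 E, +0.004205 N).
Azimuth = atan2(E, N) = atan2(+0.0007614, +0.004205) = 10.3° ≈ 010°.

010°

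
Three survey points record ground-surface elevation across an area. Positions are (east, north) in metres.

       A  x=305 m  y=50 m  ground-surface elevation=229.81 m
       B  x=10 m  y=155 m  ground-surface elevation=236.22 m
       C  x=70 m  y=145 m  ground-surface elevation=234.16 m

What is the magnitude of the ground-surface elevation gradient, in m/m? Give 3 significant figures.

Differences from A: to B (Δx, Δy, Δh) = (-295, 105, +6.41); to C = (-235, 95, +4.35).
Solve a·Δx + b·Δy = Δz: det = (-295)·95 − (-235)·105 = -3350.
∂z/∂x = [(+6.41)·95 − (+4.35)·105] / -3350 = -0.04543
∂z/∂y = [(-295)·(+4.35) − (-235)·(+6.41)] / -3350 = -0.06660
|∇f| = √(-0.04543² + -0.06660²) = 0.08062 m/m

0.0806 m/m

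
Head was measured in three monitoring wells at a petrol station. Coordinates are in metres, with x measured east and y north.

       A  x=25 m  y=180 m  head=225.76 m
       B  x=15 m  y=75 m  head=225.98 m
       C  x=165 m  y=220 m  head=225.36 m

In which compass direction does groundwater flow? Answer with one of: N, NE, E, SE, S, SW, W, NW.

Three-point gradient (reference A): Δ to B = (-10, -105, +0.22), Δ to C = (140, 40, -0.40).
∂h/∂x = -0.002322, ∂h/∂y = -0.001874 (det = 14300).
Flow = −∇h = (+0.002322 east, +0.001874 north), which points northeast.

NE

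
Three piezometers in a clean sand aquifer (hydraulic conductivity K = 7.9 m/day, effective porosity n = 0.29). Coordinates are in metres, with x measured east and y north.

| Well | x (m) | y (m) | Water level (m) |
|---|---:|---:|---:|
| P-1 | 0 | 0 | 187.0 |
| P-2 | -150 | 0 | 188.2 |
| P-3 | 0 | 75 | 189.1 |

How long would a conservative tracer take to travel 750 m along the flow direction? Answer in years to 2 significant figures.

2.6 years

∂h/∂x = (188.2 − 187.0) / (-150 − 0) = -0.008000
∂h/∂y = (189.1 − 187.0) / (75 − 0) = +0.02800
|∇h| = √(-0.008000² + 0.02800²) = 0.02912
Seepage velocity v = K·i/n = 7.9 × 0.02912 / 0.29 = 0.7933 m/day.
t = 750 / 0.7933 = 945.4 days = 2.59 years.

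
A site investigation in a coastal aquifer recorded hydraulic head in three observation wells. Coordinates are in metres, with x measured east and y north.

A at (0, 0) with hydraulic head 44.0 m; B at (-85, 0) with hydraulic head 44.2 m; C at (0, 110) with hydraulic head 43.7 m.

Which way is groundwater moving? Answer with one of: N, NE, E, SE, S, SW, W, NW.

NE

∂h/∂x = (44.2 − 44.0) / (-85 − 0) = -0.002353
∂h/∂y = (43.7 − 44.0) / (110 − 0) = -0.002727
Flow = −∇h = (+0.002353 east, +0.002727 north), which points northeast.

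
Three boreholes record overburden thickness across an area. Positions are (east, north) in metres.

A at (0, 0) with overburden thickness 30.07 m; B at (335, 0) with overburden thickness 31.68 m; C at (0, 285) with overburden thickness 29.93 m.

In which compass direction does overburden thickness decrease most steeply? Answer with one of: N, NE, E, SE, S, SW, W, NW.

W

∂d/∂x = (31.68 − 30.07) / (335 − 0) = +0.004806
∂d/∂y = (29.93 − 30.07) / (285 − 0) = -0.0004912
Steepest decrease is along −∇f = (-0.004806 E, +0.0004912 N) → west.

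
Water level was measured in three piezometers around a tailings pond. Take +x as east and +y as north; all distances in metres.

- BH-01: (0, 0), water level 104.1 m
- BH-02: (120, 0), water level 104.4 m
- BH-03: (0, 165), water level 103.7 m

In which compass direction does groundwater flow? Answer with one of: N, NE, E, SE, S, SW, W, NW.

∂h/∂x = (104.4 − 104.1) / (120 − 0) = +0.002500
∂h/∂y = (103.7 − 104.1) / (165 − 0) = -0.002424
Flow = −∇h = (-0.002500 east, +0.002424 north), which points northwest.

NW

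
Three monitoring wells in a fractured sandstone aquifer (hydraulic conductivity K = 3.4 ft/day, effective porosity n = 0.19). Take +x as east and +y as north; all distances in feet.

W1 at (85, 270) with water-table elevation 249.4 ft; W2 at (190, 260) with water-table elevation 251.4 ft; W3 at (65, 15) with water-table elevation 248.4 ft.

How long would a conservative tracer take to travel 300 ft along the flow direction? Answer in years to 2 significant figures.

Differences from W1: to W2 (Δx, Δy, Δh) = (105, -10, +2.0); to W3 = (-20, -255, -1.0).
Solve a·Δx + b·Δy = Δh: det = 105·(-255) − (-20)·(-10) = -26975.
∂h/∂x = [(+2.0)·(-255) − (-1.0)·(-10)] / -26975 = +0.01928
∂h/∂y = [105·(-1.0) − (-20)·(+2.0)] / -26975 = +0.002410
|∇h| = √(0.01928² + 0.002410²) = 0.01943
Seepage velocity v = K·i/n = 3.4 × 0.01943 / 0.19 = 0.3477 ft/day.
t = 300 / 0.3477 = 862.8 days = 2.36 years.

2.4 years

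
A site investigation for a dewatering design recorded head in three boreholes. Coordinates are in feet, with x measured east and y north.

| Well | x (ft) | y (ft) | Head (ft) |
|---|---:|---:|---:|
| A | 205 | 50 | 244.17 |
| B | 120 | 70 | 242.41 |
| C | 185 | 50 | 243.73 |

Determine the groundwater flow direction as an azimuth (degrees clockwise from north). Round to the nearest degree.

256°

Three-point gradient (reference A): Δ to B = (-85, 20, -1.76), Δ to C = (-20, 0, -0.44).
∂h/∂x = +0.02200, ∂h/∂y = +0.005500 (det = 400).
Flow direction (−∇h) has components (-0.02200 E, -0.005500 N).
Azimuth = atan2(E, N) = atan2(-0.02200, -0.005500) = 256.0° ≈ 256°.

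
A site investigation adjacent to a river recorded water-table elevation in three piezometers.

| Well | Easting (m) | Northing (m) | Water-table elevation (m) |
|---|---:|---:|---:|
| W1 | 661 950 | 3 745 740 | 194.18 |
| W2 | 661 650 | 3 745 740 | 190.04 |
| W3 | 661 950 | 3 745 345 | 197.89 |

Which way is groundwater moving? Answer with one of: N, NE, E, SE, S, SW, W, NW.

∂h/∂x = (190.04 − 194.18) / (661650 − 661950) = +0.01380
∂h/∂y = (197.89 − 194.18) / (3745345 − 3745740) = -0.009392
Flow = −∇h = (-0.01380 east, +0.009392 north), which points northwest.

NW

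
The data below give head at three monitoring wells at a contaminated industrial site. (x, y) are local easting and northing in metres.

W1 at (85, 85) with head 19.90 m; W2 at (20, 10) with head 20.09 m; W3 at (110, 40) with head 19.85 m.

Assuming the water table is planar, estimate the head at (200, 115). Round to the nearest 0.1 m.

With h = a·x + b·y + c and W1 as origin, the differences give:
  (-65)·a + (-75)·b = +0.19
  25·a + (-45)·b = -0.05
Eliminate b (×(-45) and ×(-75), subtract): 4800·a = -12.300 → a = ∂h/∂x = -0.002562
Back-substitute: b = ∂h/∂y = -0.0003125.
h(200, 115) = 19.90 + (-0.002562)·(115) + (-0.0003125)·(30) = 19.90 -0.295 -0.009 = 19.596 m.

19.6 m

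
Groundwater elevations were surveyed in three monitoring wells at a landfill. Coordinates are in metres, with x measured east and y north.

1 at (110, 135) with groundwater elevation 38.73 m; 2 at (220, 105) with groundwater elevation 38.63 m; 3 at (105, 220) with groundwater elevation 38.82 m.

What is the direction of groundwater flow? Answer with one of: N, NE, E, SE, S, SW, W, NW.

Differences from 1: to 2 (Δx, Δy, Δh) = (110, -30, -0.10); to 3 = (-5, 85, +0.09).
Solve a·Δx + b·Δy = Δh: det = 110·85 − (-5)·(-30) = 9200.
∂h/∂x = [(-0.10)·85 − (+0.09)·(-30)] / 9200 = -0.0006304
∂h/∂y = [110·(+0.09) − (-5)·(-0.10)] / 9200 = +0.001022
Flow = −∇h = (+0.0006304 east, -0.001022 north), which points southeast.

SE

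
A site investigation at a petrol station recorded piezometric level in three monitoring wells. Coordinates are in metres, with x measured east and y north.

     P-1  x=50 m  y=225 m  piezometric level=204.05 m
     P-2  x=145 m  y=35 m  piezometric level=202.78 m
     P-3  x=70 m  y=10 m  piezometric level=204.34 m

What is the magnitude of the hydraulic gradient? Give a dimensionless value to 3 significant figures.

0.0200

Three-point gradient (reference P-1): Δ to P-2 = (95, -190, -1.27), Δ to P-3 = (20, -215, +0.29).
∂h/∂x = -0.01974, ∂h/∂y = -0.003185 (det = -16625).
|∇h| = √(-0.01974² + -0.003185²) = 0.02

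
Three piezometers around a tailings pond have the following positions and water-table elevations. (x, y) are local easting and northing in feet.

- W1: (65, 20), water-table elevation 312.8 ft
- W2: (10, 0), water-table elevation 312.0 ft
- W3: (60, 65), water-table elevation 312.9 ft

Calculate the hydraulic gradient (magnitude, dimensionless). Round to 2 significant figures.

0.014

Differences from W1: to W2 (Δx, Δy, Δh) = (-55, -20, -0.8); to W3 = (-5, 45, +0.1).
Solve a·Δx + b·Δy = Δh: det = (-55)·45 − (-5)·(-20) = -2575.
∂h/∂x = [(-0.8)·45 − (+0.1)·(-20)] / -2575 = +0.01320
∂h/∂y = [(-55)·(+0.1) − (-5)·(-0.8)] / -2575 = +0.003689
|∇h| = √(0.01320² + 0.003689²) = 0.01371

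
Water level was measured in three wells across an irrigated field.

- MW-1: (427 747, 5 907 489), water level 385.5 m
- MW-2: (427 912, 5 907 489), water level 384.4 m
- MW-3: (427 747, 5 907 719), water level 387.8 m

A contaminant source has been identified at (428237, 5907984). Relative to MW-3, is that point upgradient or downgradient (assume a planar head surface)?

∂h/∂x = (384.4 − 385.5) / (427912 − 427747) = -0.006667
∂h/∂y = (387.8 − 385.5) / (5907719 − 5907489) = +0.01000
Head at (428237, 5907984) = 385.5 + (-0.006667)·(490) + (+0.01000)·(495) = 387.18 m.
That is lower than the 387.8 m at MW-3, so the point is downgradient.

downgradient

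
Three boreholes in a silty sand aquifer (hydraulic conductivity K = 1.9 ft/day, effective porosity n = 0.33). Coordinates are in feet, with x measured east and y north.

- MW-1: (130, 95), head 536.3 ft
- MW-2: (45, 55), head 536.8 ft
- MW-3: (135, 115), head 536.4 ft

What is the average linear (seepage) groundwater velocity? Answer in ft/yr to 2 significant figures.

25 ft/yr

With h = a·x + b·y + c and MW-1 as origin, the differences give:
  (-85)·a + (-40)·b = +0.5
  5·a + 20·b = +0.1
Eliminate b (×20 and ×(-40), subtract): -1500·a = 14.00 → a = ∂h/∂x = -0.009333
Back-substitute: b = ∂h/∂y = +0.007333.
|∇h| = √(-0.009333² + 0.007333²) = 0.01187
Seepage velocity v = K·i/n = 1.9 × 0.01187 / 0.33 = 0.06834 ft/day = 24.96 ft/yr.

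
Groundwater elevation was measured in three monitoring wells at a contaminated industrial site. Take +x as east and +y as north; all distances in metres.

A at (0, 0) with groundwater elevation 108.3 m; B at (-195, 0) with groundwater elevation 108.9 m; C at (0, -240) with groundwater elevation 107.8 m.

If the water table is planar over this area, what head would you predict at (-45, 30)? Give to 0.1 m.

108.5 m

∂h/∂x = (108.9 − 108.3) / (-195 − 0) = -0.003077
∂h/∂y = (107.8 − 108.3) / (-240 − 0) = +0.002083
h(-45, 30) = 108.3 + (-0.003077)·(-45) + (+0.002083)·(30) = 108.3 +0.138 +0.062 = 108.501 m.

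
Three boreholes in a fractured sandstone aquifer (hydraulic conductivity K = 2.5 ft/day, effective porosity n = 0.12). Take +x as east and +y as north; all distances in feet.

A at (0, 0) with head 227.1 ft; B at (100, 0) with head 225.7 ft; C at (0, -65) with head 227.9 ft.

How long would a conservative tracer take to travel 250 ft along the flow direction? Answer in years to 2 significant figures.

1.8 years

∂h/∂x = (225.7 − 227.1) / (100 − 0) = -0.01400
∂h/∂y = (227.9 − 227.1) / (-65 − 0) = -0.01231
|∇h| = √(-0.01400² + -0.01231²) = 0.01864
Seepage velocity v = K·i/n = 2.5 × 0.01864 / 0.12 = 0.3883 ft/day.
t = 250 / 0.3883 = 643.8 days = 1.76 years.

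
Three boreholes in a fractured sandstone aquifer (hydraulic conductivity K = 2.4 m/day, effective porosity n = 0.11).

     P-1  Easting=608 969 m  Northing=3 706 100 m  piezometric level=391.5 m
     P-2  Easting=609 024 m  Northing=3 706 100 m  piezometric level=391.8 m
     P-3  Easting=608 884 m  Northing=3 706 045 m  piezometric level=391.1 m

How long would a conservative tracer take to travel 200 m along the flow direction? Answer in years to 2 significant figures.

With h = a·x + b·y + c and P-1 as origin, the differences give:
  55·a + 0·b = +0.3
  (-85)·a + (-55)·b = -0.4
Eliminate b (×(-55) and ×0, subtract): -3025·a = -16.50 → a = ∂h/∂x = +0.005455
Back-substitute: b = ∂h/∂y = -0.001157.
|∇h| = √(0.005455² + -0.001157²) = 0.005576
Seepage velocity v = K·i/n = 2.4 × 0.005576 / 0.11 = 0.1217 m/day.
t = 200 / 0.1217 = 1643 days = 4.5 years.

4.5 years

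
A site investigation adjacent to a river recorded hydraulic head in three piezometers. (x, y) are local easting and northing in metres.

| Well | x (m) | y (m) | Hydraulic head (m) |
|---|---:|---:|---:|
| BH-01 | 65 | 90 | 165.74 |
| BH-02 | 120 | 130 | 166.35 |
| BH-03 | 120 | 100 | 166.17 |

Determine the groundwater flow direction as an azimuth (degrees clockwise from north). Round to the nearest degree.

228°

Differences from BH-01: to BH-02 (Δx, Δy, Δh) = (55, 40, +0.61); to BH-03 = (55, 10, +0.43).
Determinant of the coordinate differences = 55·10 − 55·40 = -1650.
∂h/∂x = [(+0.61)·10 − (+0.43)·40] / -1650 = +0.006727
∂h/∂y = [55·(+0.43) − 55·(+0.61)] / -1650 = +0.006000
Flow direction (−∇h) has components (-0.006727 E, -0.006000 N).
Azimuth = atan2(E, N) = atan2(-0.006727, -0.006000) = 228.3° ≈ 228°.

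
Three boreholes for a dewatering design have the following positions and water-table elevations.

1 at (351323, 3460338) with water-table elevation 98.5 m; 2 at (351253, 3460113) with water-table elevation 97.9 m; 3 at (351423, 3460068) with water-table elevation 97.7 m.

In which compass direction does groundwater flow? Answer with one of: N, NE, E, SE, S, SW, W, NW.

S

Taking 1 as reference: 2−1 = (-70, -225, -0.6); 3−1 = (100, -270, -0.8).
Determinant of the coordinate differences = (-70)·(-270) − 100·(-225) = 41400.
∂h/∂x = [(-0.6)·(-270) − (-0.8)·(-225)] / 41400 = -0.0004348
∂h/∂y = [(-70)·(-0.8) − 100·(-0.6)] / 41400 = +0.002802
Flow = −∇h = (+0.0004348 east, -0.002802 north), which points south.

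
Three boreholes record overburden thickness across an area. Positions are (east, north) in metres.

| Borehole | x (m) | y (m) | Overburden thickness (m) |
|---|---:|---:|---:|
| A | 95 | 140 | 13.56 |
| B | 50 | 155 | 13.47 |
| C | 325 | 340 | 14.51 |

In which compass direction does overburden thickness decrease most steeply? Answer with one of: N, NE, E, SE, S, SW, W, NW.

Differences from A: to B (Δx, Δy, Δh) = (-45, 15, -0.09); to C = (230, 200, +0.95).
Determinant of the coordinate differences = (-45)·200 − 230·15 = -12450.
∂d/∂x = [(-0.09)·200 − (+0.95)·15] / -12450 = +0.002590
∂d/∂y = [(-45)·(+0.95) − 230·(-0.09)] / -12450 = +0.001771
Steepest decrease is along −∇f = (-0.002590 E, -0.001771 N) → southwest.

SW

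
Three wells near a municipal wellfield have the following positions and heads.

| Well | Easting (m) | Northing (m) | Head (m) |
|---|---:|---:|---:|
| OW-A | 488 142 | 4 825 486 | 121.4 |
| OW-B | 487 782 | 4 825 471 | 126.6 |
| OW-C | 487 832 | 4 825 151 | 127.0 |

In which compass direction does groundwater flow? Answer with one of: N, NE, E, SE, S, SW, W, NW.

E

Differences from OW-A: to OW-B (Δx, Δy, Δh) = (-360, -15, +5.2); to OW-C = (-310, -335, +5.6).
Determinant of the coordinate differences = (-360)·(-335) − (-310)·(-15) = 115950.
∂h/∂x = [(+5.2)·(-335) − (+5.6)·(-15)] / 115950 = -0.01430
∂h/∂y = [(-360)·(+5.6) − (-310)·(+5.2)] / 115950 = -0.003484
Flow = −∇h = (+0.01430 east, +0.003484 north), which points east.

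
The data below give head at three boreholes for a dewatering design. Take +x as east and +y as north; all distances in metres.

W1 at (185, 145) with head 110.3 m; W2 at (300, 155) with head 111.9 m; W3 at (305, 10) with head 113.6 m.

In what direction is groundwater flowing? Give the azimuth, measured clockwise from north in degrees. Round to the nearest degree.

With h = a·x + b·y + c and W1 as origin, the differences give:
  115·a + 10·b = +1.6
  120·a + (-135)·b = +3.3
Eliminate b (×(-135) and ×10, subtract): -16725·a = -249.00 → a = ∂h/∂x = +0.01489
Back-substitute: b = ∂h/∂y = -0.01121.
Flow direction (−∇h) has components (-0.01489 E, +0.01121 N).
Azimuth = atan2(E, N) = atan2(-0.01489, +0.01121) = 307.0° ≈ 307°.

307°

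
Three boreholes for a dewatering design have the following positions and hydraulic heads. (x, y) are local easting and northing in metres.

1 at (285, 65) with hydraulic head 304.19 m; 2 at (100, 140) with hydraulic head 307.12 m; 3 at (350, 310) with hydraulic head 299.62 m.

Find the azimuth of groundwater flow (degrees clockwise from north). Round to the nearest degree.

Three-point gradient (reference 1): Δ to 2 = (-185, 75, +2.93), Δ to 3 = (65, 245, -4.57).
∂h/∂x = -0.02113, ∂h/∂y = -0.01305 (det = -50200).
Flow direction (−∇h) has components (+0.02113 E, +0.01305 N).
Azimuth = atan2(E, N) = atan2(+0.02113, +0.01305) = 58.3° ≈ 058°.

058°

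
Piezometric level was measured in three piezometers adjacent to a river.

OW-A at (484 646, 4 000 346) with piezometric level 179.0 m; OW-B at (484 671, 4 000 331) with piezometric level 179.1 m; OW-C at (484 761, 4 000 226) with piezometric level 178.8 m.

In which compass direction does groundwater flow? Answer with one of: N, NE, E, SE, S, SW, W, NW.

SW

Taking OW-A as reference: OW-B−OW-A = (25, -15, +0.1); OW-C−OW-A = (115, -120, -0.2).
Solve a·Δx + b·Δy = Δh: det = 25·(-120) − 115·(-15) = -1275.
∂h/∂x = [(+0.1)·(-120) − (-0.2)·(-15)] / -1275 = +0.01176
∂h/∂y = [25·(-0.2) − 115·(+0.1)] / -1275 = +0.01294
Flow = −∇h = (-0.01176 east, -0.01294 north), which points southwest.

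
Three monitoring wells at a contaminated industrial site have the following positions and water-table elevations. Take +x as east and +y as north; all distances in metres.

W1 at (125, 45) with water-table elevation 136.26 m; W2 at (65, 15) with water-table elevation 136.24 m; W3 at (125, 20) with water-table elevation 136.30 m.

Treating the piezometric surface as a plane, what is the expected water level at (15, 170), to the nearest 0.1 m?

135.9 m

Differences from W1: to W2 (Δx, Δy, Δh) = (-60, -30, -0.02); to W3 = (0, -25, +0.04).
Solve a·Δx + b·Δy = Δh: det = (-60)·(-25) − 0·(-30) = 1500.
∂h/∂x = [(-0.02)·(-25) − (+0.04)·(-30)] / 1500 = +0.001133
∂h/∂y = [(-60)·(+0.04) − 0·(-0.02)] / 1500 = -0.001600
h(15, 170) = 136.26 + (+0.001133)·(-110) + (-0.001600)·(125) = 136.26 -0.125 -0.200 = 135.935 m.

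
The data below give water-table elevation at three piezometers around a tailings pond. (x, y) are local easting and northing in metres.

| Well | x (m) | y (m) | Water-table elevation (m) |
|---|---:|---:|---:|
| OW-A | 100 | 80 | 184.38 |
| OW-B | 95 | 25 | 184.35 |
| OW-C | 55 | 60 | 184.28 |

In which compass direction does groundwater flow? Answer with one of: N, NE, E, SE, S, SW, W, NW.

Taking OW-A as reference: OW-B−OW-A = (-5, -55, -0.03); OW-C−OW-A = (-45, -20, -0.10).
Determinant of the coordinate differences = (-5)·(-20) − (-45)·(-55) = -2375.
∂h/∂x = [(-0.03)·(-20) − (-0.10)·(-55)] / -2375 = +0.002063
∂h/∂y = [(-5)·(-0.10) − (-45)·(-0.03)] / -2375 = +0.0003579
Flow = −∇h = (-0.002063 east, -0.0003579 north), which points west.

W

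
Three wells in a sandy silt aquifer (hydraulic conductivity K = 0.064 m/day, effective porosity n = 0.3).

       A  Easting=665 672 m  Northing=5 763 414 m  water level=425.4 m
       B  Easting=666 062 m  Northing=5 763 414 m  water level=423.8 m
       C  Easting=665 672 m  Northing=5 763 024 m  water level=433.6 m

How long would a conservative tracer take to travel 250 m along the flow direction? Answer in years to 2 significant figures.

150 years

∂h/∂x = (423.8 − 425.4) / (666062 − 665672) = -0.004103
∂h/∂y = (433.6 − 425.4) / (5763024 − 5763414) = -0.02103
|∇h| = √(-0.004103² + -0.02103²) = 0.02143
Seepage velocity v = K·i/n = 0.064 × 0.02143 / 0.3 = 0.004572 m/day.
t = 250 / 0.004572 = 5.468e+04 days = 150 years.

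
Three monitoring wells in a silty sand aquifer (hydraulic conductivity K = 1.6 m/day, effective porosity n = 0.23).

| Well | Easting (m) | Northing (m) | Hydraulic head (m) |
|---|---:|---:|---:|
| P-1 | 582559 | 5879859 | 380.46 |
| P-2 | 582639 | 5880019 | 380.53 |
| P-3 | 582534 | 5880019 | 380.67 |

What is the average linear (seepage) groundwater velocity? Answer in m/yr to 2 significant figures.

With h = a·x + b·y + c and P-1 as origin, the differences give:
  80·a + 160·b = +0.07
  (-25)·a + 160·b = +0.21
Eliminate b (×160 and ×160, subtract): 16800·a = -22.400 → a = ∂h/∂x = -0.001333
Back-substitute: b = ∂h/∂y = +0.001104.
|∇h| = √(-0.001333² + 0.001104²) = 0.001731
Seepage velocity v = K·i/n = 1.6 × 0.001731 / 0.23 = 0.01204 m/day = 4.398 m/yr.

4.4 m/yr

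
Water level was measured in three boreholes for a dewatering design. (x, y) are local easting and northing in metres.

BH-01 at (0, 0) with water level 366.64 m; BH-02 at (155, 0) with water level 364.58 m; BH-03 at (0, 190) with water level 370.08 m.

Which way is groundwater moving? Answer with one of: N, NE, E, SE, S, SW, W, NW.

∂h/∂x = (364.58 − 366.64) / (155 − 0) = -0.01329
∂h/∂y = (370.08 − 366.64) / (190 − 0) = +0.01811
Flow = −∇h = (+0.01329 east, -0.01811 north), which points southeast.

SE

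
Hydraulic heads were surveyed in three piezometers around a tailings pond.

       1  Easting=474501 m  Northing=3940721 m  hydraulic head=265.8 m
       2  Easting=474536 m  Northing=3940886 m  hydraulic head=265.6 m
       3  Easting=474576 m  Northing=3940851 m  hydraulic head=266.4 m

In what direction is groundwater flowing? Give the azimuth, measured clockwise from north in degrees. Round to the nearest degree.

Three-point gradient (reference 1): Δ to 2 = (35, 165, -0.2), Δ to 3 = (75, 130, +0.6).
∂h/∂x = +0.01597, ∂h/∂y = -0.004601 (det = -7825).
Flow direction (−∇h) has components (-0.01597 E, +0.004601 N).
Azimuth = atan2(E, N) = atan2(-0.01597, +0.004601) = 286.1° ≈ 286°.

286°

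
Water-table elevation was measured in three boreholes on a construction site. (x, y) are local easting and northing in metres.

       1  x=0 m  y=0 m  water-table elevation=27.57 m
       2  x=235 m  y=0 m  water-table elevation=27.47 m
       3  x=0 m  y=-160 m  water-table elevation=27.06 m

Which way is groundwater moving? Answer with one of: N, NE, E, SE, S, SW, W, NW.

S

∂h/∂x = (27.47 − 27.57) / (235 − 0) = -0.0004255
∂h/∂y = (27.06 − 27.57) / (-160 − 0) = +0.003188
Flow = −∇h = (+0.0004255 east, -0.003188 north), which points south.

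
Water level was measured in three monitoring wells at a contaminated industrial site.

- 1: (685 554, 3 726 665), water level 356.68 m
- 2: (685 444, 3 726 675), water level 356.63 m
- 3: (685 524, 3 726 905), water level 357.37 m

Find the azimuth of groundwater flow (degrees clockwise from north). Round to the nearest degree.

With h = a·x + b·y + c and 1 as origin, the differences give:
  (-110)·a + 10·b = -0.05
  (-30)·a + 240·b = +0.69
Eliminate b (×240 and ×10, subtract): -26100·a = -18.900 → a = ∂h/∂x = +0.0007241
Back-substitute: b = ∂h/∂y = +0.002966.
Flow direction (−∇h) has components (-0.0007241 E, -0.002966 N).
Azimuth = atan2(E, N) = atan2(-0.0007241, -0.002966) = 193.7° ≈ 194°.

194°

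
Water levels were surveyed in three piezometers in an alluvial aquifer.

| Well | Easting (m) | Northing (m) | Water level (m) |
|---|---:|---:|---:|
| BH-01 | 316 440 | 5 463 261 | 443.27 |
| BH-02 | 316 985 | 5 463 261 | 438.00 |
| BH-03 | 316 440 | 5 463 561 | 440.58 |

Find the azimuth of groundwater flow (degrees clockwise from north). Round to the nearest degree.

047°

∂h/∂x = (438.00 − 443.27) / (316985 − 316440) = -0.009670
∂h/∂y = (440.58 − 443.27) / (5463561 − 5463261) = -0.008967
Flow direction (−∇h) has components (+0.009670 E, +0.008967 N).
Azimuth = atan2(E, N) = atan2(+0.009670, +0.008967) = 47.2° ≈ 047°.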